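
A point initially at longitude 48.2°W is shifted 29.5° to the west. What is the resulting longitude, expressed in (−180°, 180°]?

Start at -48.2°; shift −29.5° → -77.7°.
-77.7° already lies in (−180°, 180°].

77.7°W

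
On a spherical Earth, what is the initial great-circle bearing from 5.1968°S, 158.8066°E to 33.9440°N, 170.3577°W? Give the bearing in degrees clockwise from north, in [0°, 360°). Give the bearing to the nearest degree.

Δλ = -170.3577 − 158.8066 = -329.1643°; wrapped into (−180°, 180°]: 30.8357°.
θ = atan2( sin Δλ · cos φ₂ , cos φ₁ · sin φ₂ − sin φ₁ · cos φ₂ · cos Δλ )
  = atan2(0.42523, 0.62061) = 34.418° → normalised to [0°, 360°): 34.418°.

34°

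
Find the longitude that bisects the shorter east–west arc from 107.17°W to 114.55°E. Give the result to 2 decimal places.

176.31°W

Signed shortest Δλ from -107.17° to +114.55° is -138.28°.
Midpoint longitude = -107.17° + (-138.28°)/2 = -107.17° − 69.14° = -176.31°.
(The naïve average (-107.17 + +114.55)/2 = 3.69° is on the wrong side of the globe.)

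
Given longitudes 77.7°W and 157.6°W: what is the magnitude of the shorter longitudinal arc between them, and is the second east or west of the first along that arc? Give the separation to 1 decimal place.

79.9° west

Raw difference: -157.6 − -77.7 = -79.9°.
Normalise into (−180°, 180°]: -79.9° stays -79.9°.
Negative ⇒ the second point lies to the west; separation 79.9°.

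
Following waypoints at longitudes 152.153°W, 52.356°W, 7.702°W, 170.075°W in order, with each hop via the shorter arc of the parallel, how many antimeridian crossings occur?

Leg 1: -152.153° → -52.356°, shortest Δλ = 99.797° (east) — does not cross 180°.
Leg 2: -52.356° → -7.702°, shortest Δλ = 44.654° (east) — does not cross 180°.
Leg 3: -7.702° → -170.075°, shortest Δλ = -162.373° (west) — does not cross 180°.
Total crossings: 0.

0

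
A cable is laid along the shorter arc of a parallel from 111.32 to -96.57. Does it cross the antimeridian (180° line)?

Yes

Naïve |-96.57 − 111.32| = 207.89° > 180°, so the shorter arc goes the other way round — across 180°.
Signed shortest Δλ = ((-96.57 − 111.32 + 180) mod 360) − 180 = 152.11°.
Going east by 152.11° from +111.32° passes through 180° before reaching -96.57°.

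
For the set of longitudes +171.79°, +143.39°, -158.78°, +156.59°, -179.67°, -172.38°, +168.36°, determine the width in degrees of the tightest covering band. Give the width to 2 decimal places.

Sort the longitudes: -179.67°, -172.38°, -158.78°, +143.39°, +156.59°, +168.36°, +171.79°.
Eastward gaps between consecutive values (wrapping around): 7.29°, 13.60°, 302.17°, 13.20°, 11.77°, 3.43°, 8.54°.
Largest gap = 302.17° ⇒ minimal covering band is its complement: 360° − 302.17° = 57.83°.
Band runs from +143.39° eastward to -158.78°, crossing the antimeridian.

57.83°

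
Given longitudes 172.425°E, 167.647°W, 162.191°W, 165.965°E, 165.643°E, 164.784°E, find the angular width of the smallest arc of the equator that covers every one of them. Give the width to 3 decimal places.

Sort the longitudes: -167.647°, -162.191°, +164.784°, +165.643°, +165.965°, +172.425°.
Eastward gaps between consecutive values (wrapping around): 5.456°, 326.975°, 0.859°, 0.322°, 6.460°, 19.928°.
Largest gap = 326.975° ⇒ minimal covering band is its complement: 360° − 326.975° = 33.025°.
Band runs from +164.784° eastward to -162.191°, crossing the antimeridian.

33.025°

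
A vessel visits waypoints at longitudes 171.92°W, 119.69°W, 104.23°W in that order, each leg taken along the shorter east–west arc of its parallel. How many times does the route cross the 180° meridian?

0

Leg 1: -171.92° → -119.69°, shortest Δλ = 52.23° (east) — does not cross 180°.
Leg 2: -119.69° → -104.23°, shortest Δλ = 15.46° (east) — does not cross 180°.
Total crossings: 0.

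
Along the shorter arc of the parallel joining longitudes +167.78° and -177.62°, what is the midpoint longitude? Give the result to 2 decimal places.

Signed shortest Δλ from +167.78° to -177.62° is +14.60°.
Midpoint longitude = +167.78° + (+14.60°)/2 = +167.78° + 7.30° = +175.08°.
(The naïve average (+167.78 + -177.62)/2 = -4.92° is on the wrong side of the globe.)

+175.08°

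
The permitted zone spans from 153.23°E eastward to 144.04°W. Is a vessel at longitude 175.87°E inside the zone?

Yes

Band width going east from +153.23° to -144.04°: ((-144.04 − 153.23) mod 360) = 62.73°.
Offset of +175.87° east of the west edge: ((175.87 − 153.23) mod 360) = 22.64°.
22.64° ≤ 62.73° ⇒ inside.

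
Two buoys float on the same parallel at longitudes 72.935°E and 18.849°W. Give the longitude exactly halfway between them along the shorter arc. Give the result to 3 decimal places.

Signed shortest Δλ from +72.935° to -18.849° is -91.784°.
Midpoint longitude = +72.935° + (-91.784°)/2 = +72.935° − 45.892° = +27.043°.

27.043°E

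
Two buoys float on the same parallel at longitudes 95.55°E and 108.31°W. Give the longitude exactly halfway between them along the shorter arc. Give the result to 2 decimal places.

Signed shortest Δλ from +95.55° to -108.31° is +156.14°.
Midpoint longitude = +95.55° + (+156.14°)/2 = +95.55° + 78.07° = +173.62°.
(The naïve average (+95.55 + -108.31)/2 = -6.38° is on the wrong side of the globe.)

173.62°E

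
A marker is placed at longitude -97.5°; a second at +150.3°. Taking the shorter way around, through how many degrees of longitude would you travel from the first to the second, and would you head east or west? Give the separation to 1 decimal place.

Raw difference: 150.3 − -97.5 = 247.8°.
Normalise into (−180°, 180°]: 247.8° − 360° = -112.2°.
Negative ⇒ the second point lies to the west; separation 112.2°.

112.2° west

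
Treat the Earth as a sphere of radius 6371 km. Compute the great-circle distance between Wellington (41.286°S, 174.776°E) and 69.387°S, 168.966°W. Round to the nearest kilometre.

Δλ = -168.966 − 174.776 = -343.742°; wrapped into (−180°, 180°]: 16.258°.
Δφ = -69.387 − -41.286 = -28.101°.
a = sin²(Δφ/2) + cos φ₁ · cos φ₂ · sin²(Δλ/2) = 0.064230.
c = 2·atan2(√a, √(1−a)) = 0.51246 rad → d = 6371·c ≈ 3264.90 km.

3265 km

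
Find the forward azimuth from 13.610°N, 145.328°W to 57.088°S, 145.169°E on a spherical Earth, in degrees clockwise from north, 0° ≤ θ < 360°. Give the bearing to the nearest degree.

Δλ = 145.169 − -145.328 = 290.497°; wrapped into (−180°, 180°]: -69.503°.
θ = atan2( sin Δλ · cos φ₂ , cos φ₁ · sin φ₂ − sin φ₁ · cos φ₂ · cos Δλ )
  = atan2(-0.50895, -0.86070) = -149.403° → normalised to [0°, 360°): 210.597°.

211°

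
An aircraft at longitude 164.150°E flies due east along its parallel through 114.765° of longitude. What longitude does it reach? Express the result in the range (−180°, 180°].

Start at +164.150°; shift +114.765° → +278.915°.
+278.915° lies outside (−180°, 180°]; subtract 360° → -81.085°.

81.085°W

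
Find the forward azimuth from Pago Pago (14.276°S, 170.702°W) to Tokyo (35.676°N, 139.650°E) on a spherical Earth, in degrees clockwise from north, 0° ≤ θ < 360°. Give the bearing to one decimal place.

318.3°

Δλ = 139.650 − -170.702 = 310.352°; wrapped into (−180°, 180°]: -49.648°.
θ = atan2( sin Δλ · cos φ₂ , cos φ₁ · sin φ₂ − sin φ₁ · cos φ₂ · cos Δλ )
  = atan2(-0.61906, 0.69489) = -41.697° → normalised to [0°, 360°): 318.303°.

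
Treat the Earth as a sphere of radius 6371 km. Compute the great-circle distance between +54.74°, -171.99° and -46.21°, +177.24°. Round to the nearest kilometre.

Δλ = 177.24 − -171.99 = 349.23°; wrapped into (−180°, 180°]: -10.77°.
Δφ = -46.21 − 54.74 = -100.95°.
a = sin²(Δφ/2) + cos φ₁ · cos φ₂ · sin²(Δλ/2) = 0.598495.
c = 2·atan2(√a, √(1−a)) = 1.76908 rad → d = 6371·c ≈ 11270.82 km.

11271 km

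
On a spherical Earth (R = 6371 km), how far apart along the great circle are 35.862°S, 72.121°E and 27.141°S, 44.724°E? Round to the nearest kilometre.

2761 km

Δλ = 44.724 − 72.121 = -27.397°.
Δφ = -27.141 − -35.862 = 8.721°.
a = sin²(Δφ/2) + cos φ₁ · cos φ₂ · sin²(Δλ/2) = 0.046225.
c = 2·atan2(√a, √(1−a)) = 0.43339 rad → d = 6371·c ≈ 2761.10 km.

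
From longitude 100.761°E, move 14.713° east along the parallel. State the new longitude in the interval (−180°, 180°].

Start at +100.761°; shift +14.713° → +115.474°.
+115.474° already lies in (−180°, 180°].

115.474°E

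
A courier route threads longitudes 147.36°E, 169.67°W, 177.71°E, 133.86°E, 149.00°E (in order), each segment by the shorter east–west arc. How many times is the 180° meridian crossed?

2

Leg 1: +147.36° → -169.67°, shortest Δλ = 42.97° (east) — crosses 180°.
Leg 2: -169.67° → +177.71°, shortest Δλ = -12.62° (west) — crosses 180°.
Leg 3: +177.71° → +133.86°, shortest Δλ = -43.85° (west) — does not cross 180°.
Leg 4: +133.86° → +149.00°, shortest Δλ = 15.14° (east) — does not cross 180°.
Total crossings: 2.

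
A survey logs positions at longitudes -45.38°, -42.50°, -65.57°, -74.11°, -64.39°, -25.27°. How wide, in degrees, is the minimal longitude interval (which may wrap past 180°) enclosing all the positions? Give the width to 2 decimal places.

48.84°

Sort the longitudes: -74.11°, -65.57°, -64.39°, -45.38°, -42.50°, -25.27°.
Eastward gaps between consecutive values (wrapping around): 8.54°, 1.18°, 19.01°, 2.88°, 17.23°, 311.16°.
Largest gap = 311.16° ⇒ minimal covering band is its complement: 360° − 311.16° = 48.84°.
Band runs from -74.11° eastward to -25.27°.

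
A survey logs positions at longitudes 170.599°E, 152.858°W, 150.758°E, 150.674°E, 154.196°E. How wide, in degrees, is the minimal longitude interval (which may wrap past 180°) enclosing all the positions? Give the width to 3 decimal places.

56.468°

Sort the longitudes: -152.858°, +150.674°, +150.758°, +154.196°, +170.599°.
Eastward gaps between consecutive values (wrapping around): 303.532°, 0.084°, 3.438°, 16.403°, 36.543°.
Largest gap = 303.532° ⇒ minimal covering band is its complement: 360° − 303.532° = 56.468°.
Band runs from +150.674° eastward to -152.858°, crossing the antimeridian.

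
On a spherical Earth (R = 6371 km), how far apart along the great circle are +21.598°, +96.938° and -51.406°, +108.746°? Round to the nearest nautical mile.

Δλ = 108.746 − 96.938 = 11.808°.
Δφ = -51.406 − 21.598 = -73.004°.
a = sin²(Δφ/2) + cos φ₁ · cos φ₂ · sin²(Δλ/2) = 0.359984.
c = 2·atan2(√a, √(1−a)) = 1.28697 rad → d = 6371·c ≈ 8199.28 km ≈ 4427.26 nmi.

4427 nmi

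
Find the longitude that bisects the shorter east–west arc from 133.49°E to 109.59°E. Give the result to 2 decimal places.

Signed shortest Δλ from +133.49° to +109.59° is -23.90°.
Midpoint longitude = +133.49° + (-23.90°)/2 = +133.49° − 11.95° = +121.54°.

121.54°E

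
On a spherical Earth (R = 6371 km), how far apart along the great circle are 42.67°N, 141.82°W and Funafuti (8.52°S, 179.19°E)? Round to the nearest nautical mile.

3741 nmi

Δλ = 179.19 − -141.82 = 321.01°; wrapped into (−180°, 180°]: -38.99°.
Δφ = -8.52 − 42.67 = -51.19°.
a = sin²(Δφ/2) + cos φ₁ · cos φ₂ · sin²(Δλ/2) = 0.267615.
c = 2·atan2(√a, √(1−a)) = 1.08742 rad → d = 6371·c ≈ 6927.96 km ≈ 3740.80 nmi.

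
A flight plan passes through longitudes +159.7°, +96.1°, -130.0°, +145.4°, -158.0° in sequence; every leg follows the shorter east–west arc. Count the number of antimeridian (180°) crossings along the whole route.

Leg 1: +159.7° → +96.1°, shortest Δλ = -63.6° (west) — does not cross 180°.
Leg 2: +96.1° → -130.0°, shortest Δλ = 133.9° (east) — crosses 180°.
Leg 3: -130.0° → +145.4°, shortest Δλ = -84.6° (west) — crosses 180°.
Leg 4: +145.4° → -158.0°, shortest Δλ = 56.6° (east) — crosses 180°.
Total crossings: 3.

3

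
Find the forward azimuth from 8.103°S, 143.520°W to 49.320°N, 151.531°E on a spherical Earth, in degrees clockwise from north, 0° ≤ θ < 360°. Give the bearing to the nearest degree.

323°

Δλ = 151.531 − -143.520 = 295.051°; wrapped into (−180°, 180°]: -64.949°.
θ = atan2( sin Δλ · cos φ₂ , cos φ₁ · sin φ₂ − sin φ₁ · cos φ₂ · cos Δλ )
  = atan2(-0.59052, 0.78969) = -36.788° → normalised to [0°, 360°): 323.212°.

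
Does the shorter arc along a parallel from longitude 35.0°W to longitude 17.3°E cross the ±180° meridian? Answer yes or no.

Signed shortest Δλ = ((17.3 − -35.0 + 180) mod 360) − 180 = 52.3°.
Going east by 52.3° from -35.0° reaches +17.3° without touching 180°.

No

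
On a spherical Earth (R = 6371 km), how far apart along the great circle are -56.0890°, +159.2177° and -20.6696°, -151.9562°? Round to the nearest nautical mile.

3030 nmi

Δλ = -151.9562 − 159.2177 = -311.1739°; wrapped into (−180°, 180°]: 48.8261°.
Δφ = -20.6696 − -56.0890 = 35.4194°.
a = sin²(Δφ/2) + cos φ₁ · cos φ₂ · sin²(Δλ/2) = 0.181705.
c = 2·atan2(√a, √(1−a)) = 0.88073 rad → d = 6371·c ≈ 5611.11 km ≈ 3029.76 nmi.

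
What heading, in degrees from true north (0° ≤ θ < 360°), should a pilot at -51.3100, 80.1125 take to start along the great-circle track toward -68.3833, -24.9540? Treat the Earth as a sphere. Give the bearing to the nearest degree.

208°

Δλ = -24.9540 − 80.1125 = -105.0665°.
θ = atan2( sin Δλ · cos φ₂ , cos φ₁ · sin φ₂ − sin φ₁ · cos φ₂ · cos Δλ )
  = atan2(-0.35573, -0.65589) = -151.526° → normalised to [0°, 360°): 208.474°.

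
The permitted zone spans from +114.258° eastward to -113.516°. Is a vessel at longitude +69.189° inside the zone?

No

Band width going east from +114.258° to -113.516°: ((-113.516 − 114.258) mod 360) = 132.226°.
Offset of +69.189° east of the west edge: ((69.189 − 114.258) mod 360) = 314.931°.
314.931° > 132.226° ⇒ outside.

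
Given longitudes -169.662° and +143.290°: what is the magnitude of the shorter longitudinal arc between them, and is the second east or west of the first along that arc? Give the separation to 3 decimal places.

Raw difference: 143.290 − -169.662 = 312.952°.
Normalise into (−180°, 180°]: 312.952° − 360° = -47.048°.
Negative ⇒ the second point lies to the west; separation 47.048°.

47.048° west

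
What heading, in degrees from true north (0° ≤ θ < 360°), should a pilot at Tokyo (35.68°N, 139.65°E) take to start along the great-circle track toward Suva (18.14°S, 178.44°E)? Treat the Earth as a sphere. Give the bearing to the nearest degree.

139°

Δλ = 178.44 − 139.65 = 38.79°.
θ = atan2( sin Δλ · cos φ₂ , cos φ₁ · sin φ₂ − sin φ₁ · cos φ₂ · cos Δλ )
  = atan2(0.59533, -0.68492) = 139.003° → normalised to [0°, 360°): 139.003°.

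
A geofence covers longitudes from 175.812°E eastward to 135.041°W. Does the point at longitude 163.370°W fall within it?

Yes

Band width going east from +175.812° to -135.041°: ((-135.041 − 175.812) mod 360) = 49.147°.
Offset of -163.370° east of the west edge: ((-163.370 − 175.812) mod 360) = 20.818°.
20.818° ≤ 49.147° ⇒ inside.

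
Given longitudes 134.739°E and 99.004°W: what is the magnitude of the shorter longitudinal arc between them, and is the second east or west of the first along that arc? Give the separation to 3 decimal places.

126.257° east

Raw difference: -99.004 − 134.739 = -233.743°.
Normalise into (−180°, 180°]: -233.743° + 360° = 126.257°.
Positive ⇒ the second point lies to the east; separation 126.257°.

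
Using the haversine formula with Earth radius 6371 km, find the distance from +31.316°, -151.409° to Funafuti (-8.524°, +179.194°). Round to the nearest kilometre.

Δλ = 179.194 − -151.409 = 330.603°; wrapped into (−180°, 180°]: -29.397°.
Δφ = -8.524 − 31.316 = -39.840°.
a = sin²(Δφ/2) + cos φ₁ · cos φ₂ · sin²(Δλ/2) = 0.170475.
c = 2·atan2(√a, √(1−a)) = 0.85124 rad → d = 6371·c ≈ 5423.26 km.

5423 km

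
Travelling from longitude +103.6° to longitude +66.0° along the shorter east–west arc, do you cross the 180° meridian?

Signed shortest Δλ = ((66.0 − 103.6 + 180) mod 360) − 180 = -37.6°.
Going west by 37.6° from +103.6° reaches +66.0° without touching 180°.

No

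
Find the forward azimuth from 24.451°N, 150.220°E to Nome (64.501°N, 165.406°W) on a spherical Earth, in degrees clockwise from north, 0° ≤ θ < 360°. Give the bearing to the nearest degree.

23°

Δλ = -165.406 − 150.220 = -315.626°; wrapped into (−180°, 180°]: 44.374°.
θ = atan2( sin Δλ · cos φ₂ , cos φ₁ · sin φ₂ − sin φ₁ · cos φ₂ · cos Δλ )
  = atan2(0.30106, 0.69428) = 23.443° → normalised to [0°, 360°): 23.443°.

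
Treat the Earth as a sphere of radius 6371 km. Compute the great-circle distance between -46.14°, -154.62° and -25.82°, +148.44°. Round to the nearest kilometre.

5463 km

Δλ = 148.44 − -154.62 = 303.06°; wrapped into (−180°, 180°]: -56.94°.
Δφ = -25.82 − -46.14 = 20.32°.
a = sin²(Δφ/2) + cos φ₁ · cos φ₂ · sin²(Δλ/2) = 0.172852.
c = 2·atan2(√a, √(1−a)) = 0.85755 rad → d = 6371·c ≈ 5463.42 km.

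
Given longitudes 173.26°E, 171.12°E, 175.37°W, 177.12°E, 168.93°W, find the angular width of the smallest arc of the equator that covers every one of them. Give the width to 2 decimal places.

19.95°

Sort the longitudes: -175.37°, -168.93°, +171.12°, +173.26°, +177.12°.
Eastward gaps between consecutive values (wrapping around): 6.44°, 340.05°, 2.14°, 3.86°, 7.51°.
Largest gap = 340.05° ⇒ minimal covering band is its complement: 360° − 340.05° = 19.95°.
Band runs from +171.12° eastward to -168.93°, crossing the antimeridian.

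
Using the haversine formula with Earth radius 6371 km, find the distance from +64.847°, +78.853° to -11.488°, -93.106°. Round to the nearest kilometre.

Δλ = -93.106 − 78.853 = -171.959°.
Δφ = -11.488 − 64.847 = -76.335°.
a = sin²(Δφ/2) + cos φ₁ · cos φ₂ · sin²(Δλ/2) = 0.796352.
c = 2·atan2(√a, √(1−a)) = 2.20521 rad → d = 6371·c ≈ 14049.38 km.

14049 km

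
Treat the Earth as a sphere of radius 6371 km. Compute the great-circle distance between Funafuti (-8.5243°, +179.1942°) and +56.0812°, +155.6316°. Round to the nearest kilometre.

Δλ = 155.6316 − 179.1942 = -23.5626°.
Δφ = 56.0812 − -8.5243 = 64.6055°.
a = sin²(Δφ/2) + cos φ₁ · cos φ₂ · sin²(Δλ/2) = 0.308581.
c = 2·atan2(√a, √(1−a)) = 1.17793 rad → d = 6371·c ≈ 7504.60 km.

7505 km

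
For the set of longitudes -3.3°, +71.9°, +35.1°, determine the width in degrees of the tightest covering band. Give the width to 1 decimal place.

75.2°

Sort the longitudes: -3.3°, +35.1°, +71.9°.
Eastward gaps between consecutive values (wrapping around): 38.4°, 36.8°, 284.8°.
Largest gap = 284.8° ⇒ minimal covering band is its complement: 360° − 284.8° = 75.2°.
Band runs from -3.3° eastward to +71.9°.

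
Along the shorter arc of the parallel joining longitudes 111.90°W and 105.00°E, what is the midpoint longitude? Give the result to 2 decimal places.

Signed shortest Δλ from -111.90° to +105.00° is -143.10°.
Midpoint longitude = -111.90° + (-143.10°)/2 = -111.90° − 71.55° = -183.45°.
Normalise into (−180°, 180°]: +176.55°.
(The naïve average (-111.90 + +105.00)/2 = -3.45° is on the wrong side of the globe.)

176.55°E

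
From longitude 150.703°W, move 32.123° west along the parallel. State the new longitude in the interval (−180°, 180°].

Start at -150.703°; shift −32.123° → -182.826°.
-182.826° lies outside (−180°, 180°]; add 360° → +177.174°.

177.174°E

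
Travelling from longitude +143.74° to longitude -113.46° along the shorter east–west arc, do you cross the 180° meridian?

Yes

Naïve |-113.46 − 143.74| = 257.2° > 180°, so the shorter arc goes the other way round — across 180°.
Signed shortest Δλ = ((-113.46 − 143.74 + 180) mod 360) − 180 = 102.8°.
Going east by 102.8° from +143.74° passes through 180° before reaching -113.46°.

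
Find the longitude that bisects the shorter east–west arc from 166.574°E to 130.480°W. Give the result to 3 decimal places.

161.953°W

Signed shortest Δλ from +166.574° to -130.480° is +62.946°.
Midpoint longitude = +166.574° + (+62.946°)/2 = +166.574° + 31.473° = +198.047°.
Normalise into (−180°, 180°]: -161.953°.
(The naïve average (+166.574 + -130.480)/2 = 18.047° is on the wrong side of the globe.)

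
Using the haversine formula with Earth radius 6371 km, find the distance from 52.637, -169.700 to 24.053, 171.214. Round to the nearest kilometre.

3563 km

Δλ = 171.214 − -169.700 = 340.914°; wrapped into (−180°, 180°]: -19.086°.
Δφ = 24.053 − 52.637 = -28.584°.
a = sin²(Δφ/2) + cos φ₁ · cos φ₂ · sin²(Δλ/2) = 0.076173.
c = 2·atan2(√a, √(1−a)) = 0.55925 rad → d = 6371·c ≈ 3562.98 km.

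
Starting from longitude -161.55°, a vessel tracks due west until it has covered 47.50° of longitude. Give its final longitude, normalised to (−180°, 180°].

+150.95°

Start at -161.55°; shift −47.50° → -209.05°.
-209.05° lies outside (−180°, 180°]; add 360° → +150.95°.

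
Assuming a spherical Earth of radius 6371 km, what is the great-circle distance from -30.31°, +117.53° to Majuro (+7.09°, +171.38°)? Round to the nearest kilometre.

Δλ = 171.38 − 117.53 = 53.85°.
Δφ = 7.09 − -30.31 = 37.40°.
a = sin²(Δφ/2) + cos φ₁ · cos φ₂ · sin²(Δλ/2) = 0.278460.
c = 2·atan2(√a, √(1−a)) = 1.11176 rad → d = 6371·c ≈ 7083.05 km.

7083 km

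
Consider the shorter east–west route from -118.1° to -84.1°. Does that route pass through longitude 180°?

Signed shortest Δλ = ((-84.1 − -118.1 + 180) mod 360) − 180 = 34.0°.
Going east by 34.0° from -118.1° reaches -84.1° without touching 180°.

No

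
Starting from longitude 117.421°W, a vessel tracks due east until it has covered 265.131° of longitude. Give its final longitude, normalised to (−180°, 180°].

147.710°E

Start at -117.421°; shift +265.131° → +147.710°.
+147.710° already lies in (−180°, 180°].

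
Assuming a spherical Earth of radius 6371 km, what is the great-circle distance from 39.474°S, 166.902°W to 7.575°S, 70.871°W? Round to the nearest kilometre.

9986 km

Δλ = -70.871 − -166.902 = 96.031°.
Δφ = -7.575 − -39.474 = 31.899°.
a = sin²(Δφ/2) + cos φ₁ · cos φ₂ · sin²(Δλ/2) = 0.498295.
c = 2·atan2(√a, √(1−a)) = 1.56739 rad → d = 6371·c ≈ 9985.82 km.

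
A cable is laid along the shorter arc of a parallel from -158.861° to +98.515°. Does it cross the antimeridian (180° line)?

Yes

Naïve |98.515 − -158.861| = 257.376° > 180°, so the shorter arc goes the other way round — across 180°.
Signed shortest Δλ = ((98.515 − -158.861 + 180) mod 360) − 180 = -102.624°.
Going west by 102.624° from -158.861° passes through 180° before reaching +98.515°.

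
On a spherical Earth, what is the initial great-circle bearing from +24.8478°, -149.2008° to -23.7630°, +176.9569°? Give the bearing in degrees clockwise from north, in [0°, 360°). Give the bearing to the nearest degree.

Δλ = 176.9569 − -149.2008 = 326.1577°; wrapped into (−180°, 180°]: -33.8423°.
θ = atan2( sin Δλ · cos φ₂ , cos φ₁ · sin φ₂ − sin φ₁ · cos φ₂ · cos Δλ )
  = atan2(-0.50969, -0.68508) = -143.351° → normalised to [0°, 360°): 216.649°.

217°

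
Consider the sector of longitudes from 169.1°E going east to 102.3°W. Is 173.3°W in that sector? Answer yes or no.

Yes

Band width going east from +169.1° to -102.3°: ((-102.3 − 169.1) mod 360) = 88.6°.
Offset of -173.3° east of the west edge: ((-173.3 − 169.1) mod 360) = 17.6°.
17.6° ≤ 88.6° ⇒ inside.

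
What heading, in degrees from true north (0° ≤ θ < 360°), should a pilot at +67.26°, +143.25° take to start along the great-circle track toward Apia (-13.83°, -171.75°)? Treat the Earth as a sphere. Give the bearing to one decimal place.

Δλ = -171.75 − 143.25 = -315.00°; wrapped into (−180°, 180°]: 45.00°.
θ = atan2( sin Δλ · cos φ₂ , cos φ₁ · sin φ₂ − sin φ₁ · cos φ₂ · cos Δλ )
  = atan2(0.68661, -0.72564) = 136.583° → normalised to [0°, 360°): 136.583°.

136.6°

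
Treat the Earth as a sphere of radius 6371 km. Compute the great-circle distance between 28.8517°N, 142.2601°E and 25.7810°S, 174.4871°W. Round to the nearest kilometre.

7630 km

Δλ = -174.4871 − 142.2601 = -316.7472°; wrapped into (−180°, 180°]: 43.2528°.
Δφ = -25.7810 − 28.8517 = -54.6327°.
a = sin²(Δφ/2) + cos φ₁ · cos φ₂ · sin²(Δλ/2) = 0.317721.
c = 2·atan2(√a, √(1−a)) = 1.19764 rad → d = 6371·c ≈ 7630.15 km.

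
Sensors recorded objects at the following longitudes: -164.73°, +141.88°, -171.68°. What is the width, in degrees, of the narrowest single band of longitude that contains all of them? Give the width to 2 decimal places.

53.39°

Sort the longitudes: -171.68°, -164.73°, +141.88°.
Eastward gaps between consecutive values (wrapping around): 6.95°, 306.61°, 46.44°.
Largest gap = 306.61° ⇒ minimal covering band is its complement: 360° − 306.61° = 53.39°.
Band runs from +141.88° eastward to -164.73°, crossing the antimeridian.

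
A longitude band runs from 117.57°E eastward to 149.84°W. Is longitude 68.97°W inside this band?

Band width going east from +117.57° to -149.84°: ((-149.84 − 117.57) mod 360) = 92.59°.
Offset of -68.97° east of the west edge: ((-68.97 − 117.57) mod 360) = 173.46°.
173.46° > 92.59° ⇒ outside.

No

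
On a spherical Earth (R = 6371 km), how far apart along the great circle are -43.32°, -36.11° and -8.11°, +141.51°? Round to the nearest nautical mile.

7717 nmi

Δλ = 141.51 − -36.11 = 177.62°.
Δφ = -8.11 − -43.32 = 35.21°.
a = sin²(Δφ/2) + cos φ₁ · cos φ₂ · sin²(Δλ/2) = 0.811425.
c = 2·atan2(√a, √(1−a)) = 2.24318 rad → d = 6371·c ≈ 14291.27 km ≈ 7716.67 nmi.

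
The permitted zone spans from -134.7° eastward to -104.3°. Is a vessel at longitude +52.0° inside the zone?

Band width going east from -134.7° to -104.3°: ((-104.3 − -134.7) mod 360) = 30.4°.
Offset of +52.0° east of the west edge: ((52.0 − -134.7) mod 360) = 186.7°.
186.7° > 30.4° ⇒ outside.

No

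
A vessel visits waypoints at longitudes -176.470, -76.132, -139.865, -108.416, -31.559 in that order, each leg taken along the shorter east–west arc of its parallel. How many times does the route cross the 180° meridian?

Leg 1: -176.470° → -76.132°, shortest Δλ = 100.338° (east) — does not cross 180°.
Leg 2: -76.132° → -139.865°, shortest Δλ = -63.733° (west) — does not cross 180°.
Leg 3: -139.865° → -108.416°, shortest Δλ = 31.449° (east) — does not cross 180°.
Leg 4: -108.416° → -31.559°, shortest Δλ = 76.857° (east) — does not cross 180°.
Total crossings: 0.

0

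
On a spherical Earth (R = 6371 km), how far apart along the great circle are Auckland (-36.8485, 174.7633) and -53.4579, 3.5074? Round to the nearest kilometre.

Δλ = 3.5074 − 174.7633 = -171.2559°.
Δφ = -53.4579 − -36.8485 = -16.6094°.
a = sin²(Δφ/2) + cos φ₁ · cos φ₂ · sin²(Δλ/2) = 0.494557.
c = 2·atan2(√a, √(1−a)) = 1.55991 rad → d = 6371·c ≈ 9938.19 km.

9938 km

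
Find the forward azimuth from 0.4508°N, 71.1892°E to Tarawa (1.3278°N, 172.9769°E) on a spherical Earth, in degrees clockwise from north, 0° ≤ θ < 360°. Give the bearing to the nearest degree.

89°

Δλ = 172.9769 − 71.1892 = 101.7877°.
θ = atan2( sin Δλ · cos φ₂ , cos φ₁ · sin φ₂ − sin φ₁ · cos φ₂ · cos Δλ )
  = atan2(0.97865, 0.02478) = 88.550° → normalised to [0°, 360°): 88.550°.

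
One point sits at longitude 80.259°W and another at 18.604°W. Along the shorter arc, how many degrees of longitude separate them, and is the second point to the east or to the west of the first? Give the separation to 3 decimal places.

Raw difference: -18.604 − -80.259 = 61.655°.
Normalise into (−180°, 180°]: 61.655° stays 61.655°.
Positive ⇒ the second point lies to the east; separation 61.655°.

61.655° east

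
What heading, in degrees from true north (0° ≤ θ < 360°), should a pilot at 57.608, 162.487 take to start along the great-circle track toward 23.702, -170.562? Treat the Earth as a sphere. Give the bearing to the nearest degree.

Δλ = -170.562 − 162.487 = -333.049°; wrapped into (−180°, 180°]: 26.951°.
θ = atan2( sin Δλ · cos φ₂ , cos φ₁ · sin φ₂ − sin φ₁ · cos φ₂ · cos Δλ )
  = atan2(0.41500, -0.47386) = 138.789° → normalised to [0°, 360°): 138.789°.

139°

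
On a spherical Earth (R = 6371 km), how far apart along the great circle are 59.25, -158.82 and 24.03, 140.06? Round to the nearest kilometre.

Δλ = 140.06 − -158.82 = 298.88°; wrapped into (−180°, 180°]: -61.12°.
Δφ = 24.03 − 59.25 = -35.22°.
a = sin²(Δφ/2) + cos φ₁ · cos φ₂ · sin²(Δλ/2) = 0.212248.
c = 2·atan2(√a, √(1−a)) = 0.95758 rad → d = 6371·c ≈ 6100.72 km.

6101 km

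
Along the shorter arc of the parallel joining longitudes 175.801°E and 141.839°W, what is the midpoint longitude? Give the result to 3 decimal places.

163.019°W

Signed shortest Δλ from +175.801° to -141.839° is +42.360°.
Midpoint longitude = +175.801° + (+42.360°)/2 = +175.801° + 21.180° = +196.981°.
Normalise into (−180°, 180°]: -163.019°.
(The naïve average (+175.801 + -141.839)/2 = 16.981° is on the wrong side of the globe.)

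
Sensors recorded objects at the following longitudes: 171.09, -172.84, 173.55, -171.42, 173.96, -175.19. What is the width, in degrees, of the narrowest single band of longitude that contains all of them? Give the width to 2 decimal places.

Sort the longitudes: -175.19°, -172.84°, -171.42°, +171.09°, +173.55°, +173.96°.
Eastward gaps between consecutive values (wrapping around): 2.35°, 1.42°, 342.51°, 2.46°, 0.41°, 10.85°.
Largest gap = 342.51° ⇒ minimal covering band is its complement: 360° − 342.51° = 17.49°.
Band runs from +171.09° eastward to -171.42°, crossing the antimeridian.

17.49°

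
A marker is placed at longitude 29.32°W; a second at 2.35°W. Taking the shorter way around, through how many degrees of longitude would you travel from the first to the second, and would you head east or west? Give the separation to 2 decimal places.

26.97° east

Raw difference: -2.35 − -29.32 = 26.97°.
Normalise into (−180°, 180°]: 26.97° stays 26.97°.
Positive ⇒ the second point lies to the east; separation 26.97°.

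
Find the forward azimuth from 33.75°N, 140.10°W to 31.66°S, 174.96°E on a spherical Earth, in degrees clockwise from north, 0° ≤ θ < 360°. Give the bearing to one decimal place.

217.9°

Δλ = 174.96 − -140.10 = 315.06°; wrapped into (−180°, 180°]: -44.94°.
θ = atan2( sin Δλ · cos φ₂ , cos φ₁ · sin φ₂ − sin φ₁ · cos φ₂ · cos Δλ )
  = atan2(-0.60124, -0.77115) = -142.058° → normalised to [0°, 360°): 217.942°.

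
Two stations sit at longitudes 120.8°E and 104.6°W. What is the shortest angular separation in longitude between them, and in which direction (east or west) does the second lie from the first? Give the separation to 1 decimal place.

134.6° east

Raw difference: -104.6 − 120.8 = -225.4°.
Normalise into (−180°, 180°]: -225.4° + 360° = 134.6°.
Positive ⇒ the second point lies to the east; separation 134.6°.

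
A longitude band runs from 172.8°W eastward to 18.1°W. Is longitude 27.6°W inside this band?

Band width going east from -172.8° to -18.1°: ((-18.1 − -172.8) mod 360) = 154.7°.
Offset of -27.6° east of the west edge: ((-27.6 − -172.8) mod 360) = 145.2°.
145.2° ≤ 154.7° ⇒ inside.

Yes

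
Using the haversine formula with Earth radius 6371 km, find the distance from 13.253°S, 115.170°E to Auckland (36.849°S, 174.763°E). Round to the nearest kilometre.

Δλ = 174.763 − 115.170 = 59.593°.
Δφ = -36.849 − -13.253 = -23.596°.
a = sin²(Δφ/2) + cos φ₁ · cos φ₂ · sin²(Δλ/2) = 0.234140.
c = 2·atan2(√a, √(1−a)) = 1.01017 rad → d = 6371·c ≈ 6435.78 km.

6436 km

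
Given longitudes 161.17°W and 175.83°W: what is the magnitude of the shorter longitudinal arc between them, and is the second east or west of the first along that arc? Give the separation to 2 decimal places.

14.66° west

Raw difference: -175.83 − -161.17 = -14.66°.
Normalise into (−180°, 180°]: -14.66° stays -14.66°.
Negative ⇒ the second point lies to the west; separation 14.66°.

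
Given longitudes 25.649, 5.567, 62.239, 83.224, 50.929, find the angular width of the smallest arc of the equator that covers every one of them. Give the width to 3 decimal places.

Sort the longitudes: +5.567°, +25.649°, +50.929°, +62.239°, +83.224°.
Eastward gaps between consecutive values (wrapping around): 20.082°, 25.280°, 11.310°, 20.985°, 282.343°.
Largest gap = 282.343° ⇒ minimal covering band is its complement: 360° − 282.343° = 77.657°.
Band runs from +5.567° eastward to +83.224°.

77.657°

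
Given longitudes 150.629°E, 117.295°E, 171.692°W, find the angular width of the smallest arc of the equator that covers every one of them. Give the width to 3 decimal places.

71.013°

Sort the longitudes: -171.692°, +117.295°, +150.629°.
Eastward gaps between consecutive values (wrapping around): 288.987°, 33.334°, 37.679°.
Largest gap = 288.987° ⇒ minimal covering band is its complement: 360° − 288.987° = 71.013°.
Band runs from +117.295° eastward to -171.692°, crossing the antimeridian.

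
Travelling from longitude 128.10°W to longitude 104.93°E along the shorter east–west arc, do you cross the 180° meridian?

Naïve |104.93 − -128.10| = 233.03° > 180°, so the shorter arc goes the other way round — across 180°.
Signed shortest Δλ = ((104.93 − -128.10 + 180) mod 360) − 180 = -126.97°.
Going west by 126.97° from -128.10° passes through 180° before reaching +104.93°.

Yes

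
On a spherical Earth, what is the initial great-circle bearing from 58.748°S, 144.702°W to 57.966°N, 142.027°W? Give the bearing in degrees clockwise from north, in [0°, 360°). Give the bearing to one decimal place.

Δλ = -142.027 − -144.702 = 2.675°.
θ = atan2( sin Δλ · cos φ₂ , cos φ₁ · sin φ₂ − sin φ₁ · cos φ₂ · cos Δλ )
  = atan2(0.02476, 0.89277) = 1.588° → normalised to [0°, 360°): 1.588°.

1.6°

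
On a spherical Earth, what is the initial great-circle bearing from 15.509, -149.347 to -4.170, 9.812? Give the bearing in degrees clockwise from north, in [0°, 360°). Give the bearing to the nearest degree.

Δλ = 9.812 − -149.347 = 159.159°.
θ = atan2( sin Δλ · cos φ₂ , cos φ₁ · sin φ₂ − sin φ₁ · cos φ₂ · cos Δλ )
  = atan2(0.35483, 0.17916) = 63.210° → normalised to [0°, 360°): 63.210°.

63°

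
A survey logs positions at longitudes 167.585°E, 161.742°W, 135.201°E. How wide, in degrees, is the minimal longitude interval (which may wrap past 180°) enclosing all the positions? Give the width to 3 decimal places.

Sort the longitudes: -161.742°, +135.201°, +167.585°.
Eastward gaps between consecutive values (wrapping around): 296.943°, 32.384°, 30.673°.
Largest gap = 296.943° ⇒ minimal covering band is its complement: 360° − 296.943° = 63.057°.
Band runs from +135.201° eastward to -161.742°, crossing the antimeridian.

63.057°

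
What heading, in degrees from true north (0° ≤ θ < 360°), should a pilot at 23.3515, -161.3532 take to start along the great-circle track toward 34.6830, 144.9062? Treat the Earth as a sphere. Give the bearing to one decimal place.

Δλ = 144.9062 − -161.3532 = 306.2594°; wrapped into (−180°, 180°]: -53.7406°.
θ = atan2( sin Δλ · cos φ₂ , cos φ₁ · sin φ₂ − sin φ₁ · cos φ₂ · cos Δλ )
  = atan2(-0.66307, 0.32965) = -63.565° → normalised to [0°, 360°): 296.435°.

296.4°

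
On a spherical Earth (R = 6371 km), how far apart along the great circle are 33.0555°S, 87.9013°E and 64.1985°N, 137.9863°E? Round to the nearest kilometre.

Δλ = 137.9863 − 87.9013 = 50.0850°.
Δφ = 64.1985 − -33.0555 = 97.2540°.
a = sin²(Δφ/2) + cos φ₁ · cos φ₂ · sin²(Δλ/2) = 0.628498.
c = 2·atan2(√a, √(1−a)) = 1.83071 rad → d = 6371·c ≈ 11663.45 km.

11663 km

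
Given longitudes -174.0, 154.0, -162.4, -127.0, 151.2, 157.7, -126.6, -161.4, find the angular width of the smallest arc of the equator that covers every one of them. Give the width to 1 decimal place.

Sort the longitudes: -174.0°, -162.4°, -161.4°, -127.0°, -126.6°, +151.2°, +154.0°, +157.7°.
Eastward gaps between consecutive values (wrapping around): 11.6°, 1.0°, 34.4°, 0.4°, 277.8°, 2.8°, 3.7°, 28.3°.
Largest gap = 277.8° ⇒ minimal covering band is its complement: 360° − 277.8° = 82.2°.
Band runs from +151.2° eastward to -126.6°, crossing the antimeridian.

82.2°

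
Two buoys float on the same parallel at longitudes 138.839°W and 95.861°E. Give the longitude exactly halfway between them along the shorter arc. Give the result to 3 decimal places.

158.511°E

Signed shortest Δλ from -138.839° to +95.861° is -125.300°.
Midpoint longitude = -138.839° + (-125.300°)/2 = -138.839° − 62.650° = -201.489°.
Normalise into (−180°, 180°]: +158.511°.
(The naïve average (-138.839 + +95.861)/2 = -21.489° is on the wrong side of the globe.)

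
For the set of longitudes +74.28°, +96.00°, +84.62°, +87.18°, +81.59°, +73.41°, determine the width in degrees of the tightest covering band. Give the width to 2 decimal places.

Sort the longitudes: +73.41°, +74.28°, +81.59°, +84.62°, +87.18°, +96.00°.
Eastward gaps between consecutive values (wrapping around): 0.87°, 7.31°, 3.03°, 2.56°, 8.82°, 337.41°.
Largest gap = 337.41° ⇒ minimal covering band is its complement: 360° − 337.41° = 22.59°.
Band runs from +73.41° eastward to +96.00°.

22.59°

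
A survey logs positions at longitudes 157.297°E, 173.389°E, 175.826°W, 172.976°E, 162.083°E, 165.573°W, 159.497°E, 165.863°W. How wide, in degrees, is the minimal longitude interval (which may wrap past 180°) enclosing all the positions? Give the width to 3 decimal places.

37.130°

Sort the longitudes: -175.826°, -165.863°, -165.573°, +157.297°, +159.497°, +162.083°, +172.976°, +173.389°.
Eastward gaps between consecutive values (wrapping around): 9.963°, 0.290°, 322.870°, 2.200°, 2.586°, 10.893°, 0.413°, 10.785°.
Largest gap = 322.870° ⇒ minimal covering band is its complement: 360° − 322.870° = 37.130°.
Band runs from +157.297° eastward to -165.573°, crossing the antimeridian.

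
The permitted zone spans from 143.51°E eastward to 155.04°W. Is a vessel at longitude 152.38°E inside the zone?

Band width going east from +143.51° to -155.04°: ((-155.04 − 143.51) mod 360) = 61.45°.
Offset of +152.38° east of the west edge: ((152.38 − 143.51) mod 360) = 8.87°.
8.87° ≤ 61.45° ⇒ inside.

Yes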